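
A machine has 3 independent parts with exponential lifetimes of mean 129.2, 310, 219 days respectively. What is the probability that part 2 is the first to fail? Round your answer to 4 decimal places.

Rates: λ_i = 1/mean_i → 0.00773994, 0.00322581, 0.00456621; Σλ = 0.015532.
P(part 2 first) = λ_2/Σλ = 0.00322581/0.015532 ≈ 0.2077.

0.2077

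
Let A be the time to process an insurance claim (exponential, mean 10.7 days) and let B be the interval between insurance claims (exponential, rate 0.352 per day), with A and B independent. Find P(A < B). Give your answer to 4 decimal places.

λ_1 = 1/10.7 = 0.0934579, λ_2 = 0.352.
For independent exponentials, P(A < B) = λ_1/(λ_1+λ_2) = 0.0934579/0.445458 ≈ 0.2098.

0.2098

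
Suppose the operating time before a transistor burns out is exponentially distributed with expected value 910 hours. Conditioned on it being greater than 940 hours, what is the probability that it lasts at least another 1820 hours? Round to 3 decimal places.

0.135

The rate is λ = 1/910 = 0.0010989 per hour.
The exponential is memoryless, so the remaining time is again Exp(λ): the condition X > 940 is irrelevant.
P(X > 1820) = e^(−2) ≈ 0.135.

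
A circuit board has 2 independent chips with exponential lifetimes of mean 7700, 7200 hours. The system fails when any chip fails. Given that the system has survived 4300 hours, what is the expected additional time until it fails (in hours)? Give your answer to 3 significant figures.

First-failure rate Σλ = 1/7700 + 1/7200 = 0.000268759.
By memorylessness the expected residual is 1/Σλ = 3720.81 hours, regardless of the 4300 already elapsed.

3720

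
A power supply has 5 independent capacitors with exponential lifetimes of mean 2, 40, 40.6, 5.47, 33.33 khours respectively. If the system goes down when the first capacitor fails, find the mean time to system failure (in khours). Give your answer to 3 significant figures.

1.31

The first failure time is exponential with rate Σλ_i = 1/2 + 1/40 + 1/40.6 + 1/5.47 + 1/33.33 = 0.762449 per khour.
E[min] = 1/Σλ = 1/0.762449 = 1.31156 khours.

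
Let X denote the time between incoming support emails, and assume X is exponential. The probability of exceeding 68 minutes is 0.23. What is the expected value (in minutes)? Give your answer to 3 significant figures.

e^(−λ·68) = 0.23 ⇒ λ = −ln(0.23)/68 = 0.0216129.
Mean = 1/λ = 46.2687 minutes.

46.3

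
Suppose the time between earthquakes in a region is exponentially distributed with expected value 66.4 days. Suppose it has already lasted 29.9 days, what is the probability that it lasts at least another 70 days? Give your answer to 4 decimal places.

The rate is λ = 1/66.4 = 0.0150602 per day.
By the memoryless property, P(X > 29.9+70 | X > 29.9) = P(X > 70).
P(X > 70) = e^(−1.0542) ≈ 0.3485.

0.3485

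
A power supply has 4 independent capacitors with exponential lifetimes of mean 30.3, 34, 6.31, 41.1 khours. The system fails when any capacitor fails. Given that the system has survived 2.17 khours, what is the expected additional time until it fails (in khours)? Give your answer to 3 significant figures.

4.08

First-failure rate Σλ = 1/30.3 + 1/34 + 1/6.31 + 1/41.1 = 0.245225.
By memorylessness the expected residual is 1/Σλ = 4.07789 khours, regardless of the 2.17 already elapsed.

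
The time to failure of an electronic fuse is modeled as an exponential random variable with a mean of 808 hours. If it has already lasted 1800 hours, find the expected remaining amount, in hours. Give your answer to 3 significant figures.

808

The rate is λ = 1/808 = 0.00123762 per hour.
By memorylessness, the remaining amount past any threshold is again Exp(λ) with mean 1/λ = 808 hours.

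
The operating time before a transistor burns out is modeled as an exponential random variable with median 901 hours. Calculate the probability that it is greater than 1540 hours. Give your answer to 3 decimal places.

For an exponential, median = ln(2)/λ, so λ = ln 2 / 901 = 0.000769309 per hour.
P(X > 1540) = e^(−λ·1540) = e^(−1.1847) ≈ 0.306.

0.306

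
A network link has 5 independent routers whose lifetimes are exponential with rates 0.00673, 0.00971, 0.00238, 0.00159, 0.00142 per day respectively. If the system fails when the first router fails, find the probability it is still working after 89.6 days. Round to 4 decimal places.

The time to first failure is exponential with rate Σλ = 0.00673 + 0.00971 + 0.00238 + 0.00159 + 0.00142 = 0.02183.
P(min > 89.6) = e^(−0.02183·89.6) = e^(−1.956) ≈ 0.1414.

0.1414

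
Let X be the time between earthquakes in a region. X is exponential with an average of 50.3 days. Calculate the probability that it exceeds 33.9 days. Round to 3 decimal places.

The rate is λ = 1/50.3 = 0.0198807 per day.
P(X > 33.9) = e^(−λ·33.9) = e^(−0.67396) ≈ 0.510.

0.510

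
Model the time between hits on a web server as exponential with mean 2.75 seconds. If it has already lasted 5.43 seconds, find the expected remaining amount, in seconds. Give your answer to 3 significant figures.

2.75

The rate is λ = 1/2.75 = 0.363636 per second.
By memorylessness, the remaining amount past any threshold is again Exp(λ) with mean 1/λ = 2.75 seconds.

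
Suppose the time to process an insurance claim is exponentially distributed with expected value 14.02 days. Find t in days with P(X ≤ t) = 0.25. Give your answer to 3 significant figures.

The rate is λ = 1/14.02 = 0.0713267 per day.
Set 1 − e^(−λt) = 0.25, so t = −ln(0.75)/λ = 0.28768/0.0713267 ≈ 4.0333 days.

4.03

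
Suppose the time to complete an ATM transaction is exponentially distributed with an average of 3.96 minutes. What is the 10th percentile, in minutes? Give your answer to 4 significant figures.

The rate is λ = 1/3.96 = 0.252525 per minute.
Set 1 − e^(−λt) = 0.1, so t = −ln(0.9)/λ = 0.10536/0.252525 ≈ 0.417228 minutes.

0.4172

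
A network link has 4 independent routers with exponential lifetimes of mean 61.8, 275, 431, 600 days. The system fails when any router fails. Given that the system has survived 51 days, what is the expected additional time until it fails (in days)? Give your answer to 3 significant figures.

42.0

First-failure rate Σλ = 1/61.8 + 1/275 + 1/431 + 1/600 = 0.0238044.
By memorylessness the expected residual is 1/Σλ = 42.009 days, regardless of the 51 already elapsed.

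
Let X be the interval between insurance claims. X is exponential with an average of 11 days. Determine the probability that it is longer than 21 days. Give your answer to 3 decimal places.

The rate is λ = 1/11 = 0.0909091 per day.
P(X > 21) = e^(−λ·21) = e^(−1.9091) ≈ 0.148.

0.148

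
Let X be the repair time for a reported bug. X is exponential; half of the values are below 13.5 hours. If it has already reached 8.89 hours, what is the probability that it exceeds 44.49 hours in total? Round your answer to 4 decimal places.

0.1608

For an exponential, median = ln(2)/λ, so λ = ln 2 / 13.5 = 0.0513442 per hour.
The exponential is memoryless, so the remaining time is again Exp(λ): the condition X > 8.89 is irrelevant.
P(X > 35.6) = e^(−1.8279) ≈ 0.1608.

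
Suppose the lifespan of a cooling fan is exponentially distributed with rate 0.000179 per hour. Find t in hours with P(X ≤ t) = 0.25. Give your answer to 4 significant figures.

1607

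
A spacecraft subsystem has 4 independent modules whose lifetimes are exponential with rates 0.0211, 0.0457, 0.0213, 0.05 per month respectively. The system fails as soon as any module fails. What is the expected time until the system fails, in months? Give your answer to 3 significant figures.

The time to first failure is exponential with rate Σλ = 0.0211 + 0.0457 + 0.0213 + 0.05 = 0.1381.
E[min] = 1/Σλ = 1/0.1381 = 7.24113 months.

7.24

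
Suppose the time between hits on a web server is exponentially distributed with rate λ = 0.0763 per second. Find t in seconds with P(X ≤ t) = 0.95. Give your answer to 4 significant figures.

Set 1 − e^(−λt) = 0.95, so t = −ln(0.05)/λ = 2.9957/0.0763 ≈ 39.2625 seconds.

39.26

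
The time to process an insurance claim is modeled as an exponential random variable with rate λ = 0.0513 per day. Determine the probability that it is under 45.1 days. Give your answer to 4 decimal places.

0.9011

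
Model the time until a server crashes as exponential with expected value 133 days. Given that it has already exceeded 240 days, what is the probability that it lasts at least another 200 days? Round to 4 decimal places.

0.2223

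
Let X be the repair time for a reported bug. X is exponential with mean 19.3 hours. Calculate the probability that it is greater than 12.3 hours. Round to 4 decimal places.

The rate is λ = 1/19.3 = 0.0518135 per hour.
P(X > 12.3) = e^(−λ·12.3) = e^(−0.63731) ≈ 0.5287.

0.5287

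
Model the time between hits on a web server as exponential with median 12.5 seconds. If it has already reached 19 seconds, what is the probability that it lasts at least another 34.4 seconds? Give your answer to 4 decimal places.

0.1484

For an exponential, median = ln(2)/λ, so λ = ln 2 / 12.5 = 0.0554518 per second.
The exponential is memoryless, so the remaining time is again Exp(λ): the condition X > 19 is irrelevant.
P(X > 34.4) = e^(−1.9075) ≈ 0.1484.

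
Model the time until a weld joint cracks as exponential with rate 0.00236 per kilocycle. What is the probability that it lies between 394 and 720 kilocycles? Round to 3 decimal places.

P(394 < X < 720) = e^(−λ·394) − e^(−λ·720) = 0.39462 − 0.18283 ≈ 0.212.

0.212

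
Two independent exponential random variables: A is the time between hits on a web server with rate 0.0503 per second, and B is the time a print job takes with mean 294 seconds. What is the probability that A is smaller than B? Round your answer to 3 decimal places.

λ_1 = 0.0503, λ_2 = 1/294 = 0.00340136.
For independent exponentials, P(A < B) = λ_1/(λ_1+λ_2) = 0.0503/0.0537014 ≈ 0.937.

0.937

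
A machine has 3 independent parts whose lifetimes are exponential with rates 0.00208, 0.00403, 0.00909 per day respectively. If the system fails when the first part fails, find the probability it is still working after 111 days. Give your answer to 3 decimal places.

0.185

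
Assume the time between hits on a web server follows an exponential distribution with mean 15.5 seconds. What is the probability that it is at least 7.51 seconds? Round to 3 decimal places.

0.616

The rate is λ = 1/15.5 = 0.0645161 per second.
P(X > 7.51) = e^(−λ·7.51) = e^(−0.48452) ≈ 0.616.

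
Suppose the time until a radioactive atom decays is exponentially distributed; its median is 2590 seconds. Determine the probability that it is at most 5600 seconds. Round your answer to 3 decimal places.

0.777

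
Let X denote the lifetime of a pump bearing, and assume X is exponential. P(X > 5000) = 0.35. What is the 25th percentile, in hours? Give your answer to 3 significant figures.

1370

e^(−λ·5000) = 0.35 ⇒ λ = −ln(0.35)/5000 = 0.000209964.
25th percentile: 1 − e^(−λt) = 0.25, t = −ln(0.75)/λ = 1370.15 hours.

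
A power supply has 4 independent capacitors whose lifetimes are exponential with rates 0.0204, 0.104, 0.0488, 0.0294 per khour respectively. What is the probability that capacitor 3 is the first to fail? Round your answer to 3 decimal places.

The time to first failure is exponential with rate Σλ = 0.0204 + 0.104 + 0.0488 + 0.0294 = 0.2026.
P(capacitor 3 first) = λ_3/Σλ = 0.0488/0.2026 ≈ 0.241.

0.241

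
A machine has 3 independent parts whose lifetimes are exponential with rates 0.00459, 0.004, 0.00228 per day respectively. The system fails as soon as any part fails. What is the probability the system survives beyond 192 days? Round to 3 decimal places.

The time to first failure is exponential with rate Σλ = 0.00459 + 0.004 + 0.00228 = 0.01087.
P(min > 192) = e^(−0.01087·192) = e^(−2.087) ≈ 0.124.

0.124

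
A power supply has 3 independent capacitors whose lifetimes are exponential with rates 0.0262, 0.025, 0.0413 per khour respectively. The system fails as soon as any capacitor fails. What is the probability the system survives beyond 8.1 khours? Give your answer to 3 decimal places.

The time to first failure is exponential with rate Σλ = 0.0262 + 0.025 + 0.0413 = 0.0925.
P(min > 8.1) = e^(−0.0925·8.1) = e^(−0.74925) ≈ 0.473.

0.473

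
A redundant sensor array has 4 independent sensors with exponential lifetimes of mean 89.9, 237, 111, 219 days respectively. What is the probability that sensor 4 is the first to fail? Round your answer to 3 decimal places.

0.158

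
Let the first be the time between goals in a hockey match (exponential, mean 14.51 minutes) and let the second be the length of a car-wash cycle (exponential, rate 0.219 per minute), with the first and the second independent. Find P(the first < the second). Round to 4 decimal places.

λ_1 = 1/14.51 = 0.068918, λ_2 = 0.219.
For independent exponentials, P(the first < the second) = λ_1/(λ_1+λ_2) = 0.068918/0.287918 ≈ 0.2394.

0.2394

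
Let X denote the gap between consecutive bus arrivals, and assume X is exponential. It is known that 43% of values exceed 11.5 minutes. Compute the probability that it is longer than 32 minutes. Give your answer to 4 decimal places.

e^(−λ·11.5) = 0.43 ⇒ λ = −ln(0.43)/11.5 = 0.0733887.
P(X > 32) = e^(−0.0733887·32) = e^(−2.3484) ≈ 0.0955.

0.0955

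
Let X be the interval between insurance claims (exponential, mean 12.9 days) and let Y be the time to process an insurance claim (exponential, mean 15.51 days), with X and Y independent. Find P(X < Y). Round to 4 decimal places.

0.5459

λ_1 = 1/12.9 = 0.0775194, λ_2 = 1/15.51 = 0.0644745.
For independent exponentials, P(X < Y) = λ_1/(λ_1+λ_2) = 0.0775194/0.141994 ≈ 0.5459.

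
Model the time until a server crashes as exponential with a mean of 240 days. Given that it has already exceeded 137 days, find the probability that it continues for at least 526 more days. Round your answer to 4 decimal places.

The rate is λ = 1/240 = 0.00416667 per day.
P(X > s+t | X > s) = e^(−λ(s+t))/e^(−λs) = e^(−λt), independent of s = 137.
P(X > 526) = e^(−2.1917) ≈ 0.1117.

0.1117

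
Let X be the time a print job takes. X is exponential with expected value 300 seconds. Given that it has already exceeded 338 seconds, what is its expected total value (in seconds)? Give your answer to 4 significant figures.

638.0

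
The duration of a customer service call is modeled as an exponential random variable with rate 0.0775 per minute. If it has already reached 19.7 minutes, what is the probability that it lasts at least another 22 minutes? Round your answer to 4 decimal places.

0.1818

P(X > s+t | X > s) = e^(−λ(s+t))/e^(−λs) = e^(−λt), independent of s = 19.7.
P(X > 22) = e^(−1.705) ≈ 0.1818.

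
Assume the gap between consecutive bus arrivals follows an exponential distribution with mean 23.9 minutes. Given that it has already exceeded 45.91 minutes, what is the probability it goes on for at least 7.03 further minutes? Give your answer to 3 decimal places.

The rate is λ = 1/23.9 = 0.041841 per minute.
By the memoryless property, P(X > 45.91+7.03 | X > 45.91) = P(X > 7.03).
P(X > 7.03) = e^(−0.29414) ≈ 0.745.

0.745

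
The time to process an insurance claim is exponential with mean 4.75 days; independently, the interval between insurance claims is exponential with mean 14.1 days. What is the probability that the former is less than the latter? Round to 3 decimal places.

0.748

λ_1 = 1/4.75 = 0.210526, λ_2 = 1/14.1 = 0.070922.
For independent exponentials, P(the former < the latter) = λ_1/(λ_1+λ_2) = 0.210526/0.281448 ≈ 0.748.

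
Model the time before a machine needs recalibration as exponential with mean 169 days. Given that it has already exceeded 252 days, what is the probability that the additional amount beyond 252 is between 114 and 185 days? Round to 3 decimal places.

The rate is λ = 1/169 = 0.00591716 per day.
Memoryless: the residual past 252 is again Exp(λ).
P(114 < residual < 185) = e^(−λ·114) − e^(−λ·185) = 0.50938 − 0.33465 ≈ 0.175.

0.175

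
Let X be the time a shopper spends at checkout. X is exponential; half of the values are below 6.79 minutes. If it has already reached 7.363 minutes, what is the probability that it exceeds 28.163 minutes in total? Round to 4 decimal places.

For an exponential, median = ln(2)/λ, so λ = ln 2 / 6.79 = 0.102084 per minute.
By the memoryless property, P(X > 7.363+20.8 | X > 7.363) = P(X > 20.8).
P(X > 20.8) = e^(−2.1233) ≈ 0.1196.

0.1196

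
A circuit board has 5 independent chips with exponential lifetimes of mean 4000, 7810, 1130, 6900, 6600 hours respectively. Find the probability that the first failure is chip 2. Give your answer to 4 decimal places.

Rates: λ_i = 1/mean_i → 0.00025, 0.000128041, 0.000884956, 0.000144928, 0.000151515; Σλ = 0.00155944.
P(chip 2 first) = λ_2/Σλ = 0.000128041/0.00155944 ≈ 0.0821.

0.0821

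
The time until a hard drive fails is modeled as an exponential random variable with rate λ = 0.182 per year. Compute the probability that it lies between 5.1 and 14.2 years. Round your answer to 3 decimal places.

P(5.1 < X < 14.2) = e^(−λ·5.1) − e^(−λ·14.2) = 0.39526 − 0.07544 ≈ 0.320.

0.320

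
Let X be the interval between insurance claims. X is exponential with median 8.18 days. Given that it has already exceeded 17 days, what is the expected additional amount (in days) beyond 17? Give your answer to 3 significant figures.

For an exponential, median = ln(2)/λ, so λ = ln 2 / 8.18 = 0.0847368 per day.
By memorylessness, the remaining amount past any threshold is again Exp(λ) with mean 1/λ = 11.8012 days.

11.8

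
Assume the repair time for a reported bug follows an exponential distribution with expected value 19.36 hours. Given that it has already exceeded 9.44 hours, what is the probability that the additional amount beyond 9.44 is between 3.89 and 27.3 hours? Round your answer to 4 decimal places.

The rate is λ = 1/19.36 = 0.0516529 per hour.
Memoryless: the residual past 9.44 is again Exp(λ).
P(3.89 < residual < 27.3) = e^(−λ·3.89) − e^(−λ·27.3) = 0.81797 − 0.24411 ≈ 0.5739.

0.5739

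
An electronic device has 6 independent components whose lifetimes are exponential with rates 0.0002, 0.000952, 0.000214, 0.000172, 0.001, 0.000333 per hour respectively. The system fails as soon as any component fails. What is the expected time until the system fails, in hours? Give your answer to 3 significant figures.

348

The time to first failure is exponential with rate Σλ = 0.0002 + 0.000952 + 0.000214 + 0.000172 + 0.001 + 0.000333 = 0.002871.
E[min] = 1/Σλ = 1/0.002871 = 348.311 hours.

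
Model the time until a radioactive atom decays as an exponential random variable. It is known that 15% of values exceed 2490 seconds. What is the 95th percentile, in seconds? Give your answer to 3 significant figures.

3930

e^(−λ·2490) = 0.15 ⇒ λ = −ln(0.15)/2490 = 0.000761896.
95th percentile: 1 − e^(−λt) = 0.95, t = −ln(0.05)/λ = 3931.95 seconds.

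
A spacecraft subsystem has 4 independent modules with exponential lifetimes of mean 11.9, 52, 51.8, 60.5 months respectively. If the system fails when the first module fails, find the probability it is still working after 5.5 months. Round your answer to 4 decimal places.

The first failure time is exponential with rate Σλ_i = 1/11.9 + 1/52 + 1/51.8 + 1/60.5 = 0.139098 per month.
P(min > 5.5) = e^(−0.139098·5.5) = e^(−0.76504) ≈ 0.4653.

0.4653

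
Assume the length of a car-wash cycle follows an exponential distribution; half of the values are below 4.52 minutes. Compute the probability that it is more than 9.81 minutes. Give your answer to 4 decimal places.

0.2222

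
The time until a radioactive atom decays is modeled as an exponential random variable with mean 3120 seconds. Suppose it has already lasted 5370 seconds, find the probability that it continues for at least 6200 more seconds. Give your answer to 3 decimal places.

0.137

The rate is λ = 1/3120 = 0.000320513 per second.
By the memoryless property, P(X > 5370+6200 | X > 5370) = P(X > 6200).
P(X > 6200) = e^(−1.9872) ≈ 0.137.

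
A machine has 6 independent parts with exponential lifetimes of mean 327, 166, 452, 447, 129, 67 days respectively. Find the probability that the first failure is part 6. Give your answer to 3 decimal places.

0.412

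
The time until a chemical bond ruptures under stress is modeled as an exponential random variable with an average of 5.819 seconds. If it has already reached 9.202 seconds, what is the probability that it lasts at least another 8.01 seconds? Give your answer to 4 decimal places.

0.2525

The rate is λ = 1/5.819 = 0.171851 per second.
The exponential is memoryless, so the remaining time is again Exp(λ): the condition X > 9.202 is irrelevant.
P(X > 8.01) = e^(−1.3765) ≈ 0.2525.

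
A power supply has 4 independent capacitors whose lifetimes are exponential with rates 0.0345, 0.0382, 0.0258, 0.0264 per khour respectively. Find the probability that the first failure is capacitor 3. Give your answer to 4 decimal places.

0.2066

The time to first failure is exponential with rate Σλ = 0.0345 + 0.0382 + 0.0258 + 0.0264 = 0.1249.
P(capacitor 3 first) = λ_3/Σλ = 0.0258/0.1249 ≈ 0.2066.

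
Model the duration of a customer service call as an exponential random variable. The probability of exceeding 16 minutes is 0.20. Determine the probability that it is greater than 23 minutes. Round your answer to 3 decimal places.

e^(−λ·16) = 0.20 ⇒ λ = −ln(0.20)/16 = 0.10059.
P(X > 23) = e^(−0.10059·23) = e^(−2.3136) ≈ 0.099.

0.099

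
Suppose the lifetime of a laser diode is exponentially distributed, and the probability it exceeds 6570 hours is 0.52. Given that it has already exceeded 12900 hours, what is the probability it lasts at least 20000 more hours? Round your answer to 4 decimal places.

From e^(−λ·6570) = 0.52, λ = −ln(0.52)/6570 = 0.0000995322.
Memoryless: P(X > 12900+20000 | X > 12900) = P(X > 20000) = e^(−0.0000995322·20000) ≈ 0.1366.

0.1366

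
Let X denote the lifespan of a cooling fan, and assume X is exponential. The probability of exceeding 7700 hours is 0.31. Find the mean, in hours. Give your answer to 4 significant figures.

6575

e^(−λ·7700) = 0.31 ⇒ λ = −ln(0.31)/7700 = 0.000152102.
Mean = 1/λ = 6574.55 hours.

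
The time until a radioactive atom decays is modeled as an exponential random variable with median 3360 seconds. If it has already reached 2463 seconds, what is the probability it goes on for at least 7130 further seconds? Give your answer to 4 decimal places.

0.2297

For an exponential, median = ln(2)/λ, so λ = ln 2 / 3360 = 0.000206294 per second.
By the memoryless property, P(X > 2463+7130 | X > 2463) = P(X > 7130).
P(X > 7130) = e^(−1.4709) ≈ 0.2297.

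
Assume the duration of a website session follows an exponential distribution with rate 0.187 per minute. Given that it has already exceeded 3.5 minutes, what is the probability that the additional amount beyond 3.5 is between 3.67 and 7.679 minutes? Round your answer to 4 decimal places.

0.2656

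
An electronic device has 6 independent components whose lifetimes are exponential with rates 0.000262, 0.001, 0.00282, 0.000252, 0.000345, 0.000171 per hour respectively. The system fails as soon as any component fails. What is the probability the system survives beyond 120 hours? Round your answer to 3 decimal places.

0.559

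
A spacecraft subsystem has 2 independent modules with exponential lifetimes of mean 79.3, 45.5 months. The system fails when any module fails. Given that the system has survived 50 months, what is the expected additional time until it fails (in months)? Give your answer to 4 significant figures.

28.91

First-failure rate Σλ = 1/79.3 + 1/45.5 = 0.0345884.
By memorylessness the expected residual is 1/Σλ = 28.9115 months, regardless of the 50 already elapsed.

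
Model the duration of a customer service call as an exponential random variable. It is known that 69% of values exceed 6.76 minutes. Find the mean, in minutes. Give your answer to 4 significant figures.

e^(−λ·6.76) = 0.69 ⇒ λ = −ln(0.69)/6.76 = 0.0548911.
Mean = 1/λ = 18.2179 minutes.

18.22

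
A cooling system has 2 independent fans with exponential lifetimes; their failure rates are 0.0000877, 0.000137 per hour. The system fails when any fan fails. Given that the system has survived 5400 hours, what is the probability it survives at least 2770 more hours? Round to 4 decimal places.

Time to first failure ~ Exp(Σλ) with Σλ = 0.0002247.
By memorylessness, P(T > 5400+2770 | T > 5400) = P(T > 2770) = e^(−0.0002247·2770) ≈ 0.5366.

0.5366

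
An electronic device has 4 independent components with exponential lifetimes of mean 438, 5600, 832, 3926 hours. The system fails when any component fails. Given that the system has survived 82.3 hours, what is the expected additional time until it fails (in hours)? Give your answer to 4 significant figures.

255.2

First-failure rate Σλ = 1/438 + 1/5600 + 1/832 + 1/3926 = 0.00391831.
By memorylessness the expected residual is 1/Σλ = 255.212 hours, regardless of the 82.3 already elapsed.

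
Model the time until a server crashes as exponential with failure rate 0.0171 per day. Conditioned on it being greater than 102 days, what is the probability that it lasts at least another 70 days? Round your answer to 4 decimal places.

0.3021

By the memoryless property, P(X > 102+70 | X > 102) = P(X > 70).
P(X > 70) = e^(−1.197) ≈ 0.3021.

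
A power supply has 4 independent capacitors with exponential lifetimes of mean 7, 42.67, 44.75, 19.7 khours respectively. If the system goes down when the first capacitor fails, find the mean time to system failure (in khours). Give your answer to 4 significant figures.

The first failure time is exponential with rate Σλ_i = 1/7 + 1/42.67 + 1/44.75 + 1/19.7 = 0.239401 per khour.
E[min] = 1/Σλ = 1/0.239401 = 4.1771 khours.

4.177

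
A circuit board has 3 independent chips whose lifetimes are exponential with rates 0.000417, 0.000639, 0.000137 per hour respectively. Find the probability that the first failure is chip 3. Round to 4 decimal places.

0.1148

The time to first failure is exponential with rate Σλ = 0.000417 + 0.000639 + 0.000137 = 0.001193.
P(chip 3 first) = λ_3/Σλ = 0.000137/0.001193 ≈ 0.1148.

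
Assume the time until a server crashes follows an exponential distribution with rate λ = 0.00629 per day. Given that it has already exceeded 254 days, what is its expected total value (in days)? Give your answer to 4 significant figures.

413.0

By memorylessness, E[X | X > 254] = 254 + 1/λ = 254 + 158.983 = 412.983 days.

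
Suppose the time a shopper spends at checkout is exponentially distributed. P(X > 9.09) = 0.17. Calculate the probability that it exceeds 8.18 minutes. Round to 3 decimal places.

0.203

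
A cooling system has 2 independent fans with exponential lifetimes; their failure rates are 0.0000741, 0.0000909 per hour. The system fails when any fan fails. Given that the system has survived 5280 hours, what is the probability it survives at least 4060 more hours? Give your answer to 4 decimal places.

0.5118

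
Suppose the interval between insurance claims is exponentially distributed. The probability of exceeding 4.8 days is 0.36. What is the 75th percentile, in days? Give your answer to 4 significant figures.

6.513

e^(−λ·4.8) = 0.36 ⇒ λ = −ln(0.36)/4.8 = 0.212844.
75th percentile: 1 − e^(−λt) = 0.75, t = −ln(0.25)/λ = 6.51319 days.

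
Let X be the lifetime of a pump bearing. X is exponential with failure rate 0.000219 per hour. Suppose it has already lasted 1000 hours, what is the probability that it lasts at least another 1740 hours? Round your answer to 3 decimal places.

0.683

P(X > s+t | X > s) = e^(−λ(s+t))/e^(−λs) = e^(−λt), independent of s = 1000.
P(X > 1740) = e^(−0.38106) ≈ 0.683.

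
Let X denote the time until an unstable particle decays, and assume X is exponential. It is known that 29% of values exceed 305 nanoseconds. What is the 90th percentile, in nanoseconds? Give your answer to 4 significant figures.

567.3

e^(−λ·305) = 0.29 ⇒ λ = −ln(0.29)/305 = 0.0040586.
90th percentile: 1 − e^(−λt) = 0.9, t = −ln(0.1)/λ = 567.334 nanoseconds.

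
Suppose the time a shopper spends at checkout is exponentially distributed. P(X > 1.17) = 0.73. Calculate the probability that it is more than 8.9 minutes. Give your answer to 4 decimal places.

0.0913

e^(−λ·1.17) = 0.73 ⇒ λ = −ln(0.73)/1.17 = 0.268984.
P(X > 8.9) = e^(−0.268984·8.9) = e^(−2.394) ≈ 0.0913.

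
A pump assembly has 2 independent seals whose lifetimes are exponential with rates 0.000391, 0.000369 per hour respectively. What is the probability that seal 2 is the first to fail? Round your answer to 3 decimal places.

The time to first failure is exponential with rate Σλ = 0.000391 + 0.000369 = 0.00076.
P(seal 2 first) = λ_2/Σλ = 0.000369/0.00076 ≈ 0.486.

0.486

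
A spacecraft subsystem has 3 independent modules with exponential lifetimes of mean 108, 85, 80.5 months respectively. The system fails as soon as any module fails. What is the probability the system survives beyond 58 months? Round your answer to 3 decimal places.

The first failure time is exponential with rate Σλ_i = 1/108 + 1/85 + 1/80.5 = 0.0334463 per month.
P(min > 58) = e^(−0.0334463·58) = e^(−1.9399) ≈ 0.144.

0.144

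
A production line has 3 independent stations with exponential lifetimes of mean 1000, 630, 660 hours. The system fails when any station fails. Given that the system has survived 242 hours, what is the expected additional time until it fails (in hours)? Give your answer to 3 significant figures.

244

First-failure rate Σλ = 1/1000 + 1/630 + 1/660 = 0.00410245.
By memorylessness the expected residual is 1/Σλ = 243.757 hours, regardless of the 242 already elapsed.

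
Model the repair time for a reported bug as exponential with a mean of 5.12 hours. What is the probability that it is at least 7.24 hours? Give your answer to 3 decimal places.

The rate is λ = 1/5.12 = 0.195312 per hour.
P(X > 7.24) = e^(−λ·7.24) = e^(−1.4141) ≈ 0.243.

0.243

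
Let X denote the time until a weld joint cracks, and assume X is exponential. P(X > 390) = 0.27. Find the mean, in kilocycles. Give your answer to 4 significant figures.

e^(−λ·390) = 0.27 ⇒ λ = −ln(0.27)/390 = 0.00335726.
Mean = 1/λ = 297.862 kilocycles.

297.9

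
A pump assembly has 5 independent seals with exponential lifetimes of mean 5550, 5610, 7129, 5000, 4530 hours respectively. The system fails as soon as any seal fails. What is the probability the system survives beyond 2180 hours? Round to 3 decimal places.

The first failure time is exponential with rate Σλ_i = 1/5550 + 1/5610 + 1/7129 + 1/5000 + 1/4530 = 0.000919456 per hour.
P(min > 2180) = e^(−0.000919456·2180) = e^(−2.0044) ≈ 0.135.

0.135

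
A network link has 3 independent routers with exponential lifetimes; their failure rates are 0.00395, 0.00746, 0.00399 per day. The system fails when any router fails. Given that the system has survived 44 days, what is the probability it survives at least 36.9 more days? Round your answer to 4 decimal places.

Time to first failure ~ Exp(Σλ) with Σλ = 0.0154.
By memorylessness, P(T > 44+36.9 | T > 44) = P(T > 36.9) = e^(−0.0154·36.9) ≈ 0.5665.

0.5665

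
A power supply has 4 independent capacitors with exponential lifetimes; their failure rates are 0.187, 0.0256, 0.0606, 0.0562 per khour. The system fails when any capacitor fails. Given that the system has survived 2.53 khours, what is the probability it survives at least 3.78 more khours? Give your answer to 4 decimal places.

0.2879

Time to first failure ~ Exp(Σλ) with Σλ = 0.3294.
By memorylessness, P(T > 2.53+3.78 | T > 2.53) = P(T > 3.78) = e^(−0.3294·3.78) ≈ 0.2879.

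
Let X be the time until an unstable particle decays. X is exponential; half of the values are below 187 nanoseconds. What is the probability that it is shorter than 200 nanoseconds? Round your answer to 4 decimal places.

For an exponential, median = ln(2)/λ, so λ = ln 2 / 187 = 0.00370667 per nanosecond.
P(X ≤ 200) = 1 − e^(−λ·200) = 1 − e^(−0.74133) ≈ 0.5235.

0.5235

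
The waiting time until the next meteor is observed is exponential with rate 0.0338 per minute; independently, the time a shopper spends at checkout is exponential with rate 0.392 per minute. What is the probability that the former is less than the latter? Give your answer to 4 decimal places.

λ_1 = 0.0338, λ_2 = 0.392.
For independent exponentials, P(the former < the latter) = λ_1/(λ_1+λ_2) = 0.0338/0.4258 ≈ 0.0794.

0.0794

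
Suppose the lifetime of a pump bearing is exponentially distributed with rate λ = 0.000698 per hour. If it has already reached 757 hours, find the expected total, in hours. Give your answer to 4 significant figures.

2190

By memorylessness, E[X | X > 757] = 757 + 1/λ = 757 + 1432.66 = 2189.66 hours.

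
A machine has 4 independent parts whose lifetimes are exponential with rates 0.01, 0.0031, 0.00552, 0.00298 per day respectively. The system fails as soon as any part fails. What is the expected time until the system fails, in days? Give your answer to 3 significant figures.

46.3

The time to first failure is exponential with rate Σλ = 0.01 + 0.0031 + 0.00552 + 0.00298 = 0.0216.
E[min] = 1/Σλ = 1/0.0216 = 46.2963 days.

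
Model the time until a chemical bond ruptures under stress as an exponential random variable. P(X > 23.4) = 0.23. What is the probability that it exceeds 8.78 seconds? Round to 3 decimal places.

0.576

e^(−λ·23.4) = 0.23 ⇒ λ = −ln(0.23)/23.4 = 0.0628067.
P(X > 8.78) = e^(−0.0628067·8.78) = e^(−0.55144) ≈ 0.576.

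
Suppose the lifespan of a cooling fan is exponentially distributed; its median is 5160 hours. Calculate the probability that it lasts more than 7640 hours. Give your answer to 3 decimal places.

For an exponential, median = ln(2)/λ, so λ = ln 2 / 5160 = 0.000134331 per hour.
P(X > 7640) = e^(−λ·7640) = e^(−1.0263) ≈ 0.358.

0.358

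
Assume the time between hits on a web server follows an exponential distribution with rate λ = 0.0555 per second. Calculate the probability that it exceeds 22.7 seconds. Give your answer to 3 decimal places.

0.284

P(X > 22.7) = e^(−λ·22.7) = e^(−1.2598) ≈ 0.284.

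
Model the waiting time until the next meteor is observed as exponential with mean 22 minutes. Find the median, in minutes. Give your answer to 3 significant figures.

15.2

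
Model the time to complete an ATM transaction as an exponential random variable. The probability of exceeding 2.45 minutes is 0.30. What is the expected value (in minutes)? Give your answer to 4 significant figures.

e^(−λ·2.45) = 0.30 ⇒ λ = −ln(0.30)/2.45 = 0.491417.
Mean = 1/λ = 2.03493 minutes.

2.035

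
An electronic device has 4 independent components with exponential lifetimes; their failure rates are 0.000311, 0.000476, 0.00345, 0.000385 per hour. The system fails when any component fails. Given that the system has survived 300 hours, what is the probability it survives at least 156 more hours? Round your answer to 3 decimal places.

0.486

Time to first failure ~ Exp(Σλ) with Σλ = 0.004622.
By memorylessness, P(T > 300+156 | T > 300) = P(T > 156) = e^(−0.004622·156) ≈ 0.486.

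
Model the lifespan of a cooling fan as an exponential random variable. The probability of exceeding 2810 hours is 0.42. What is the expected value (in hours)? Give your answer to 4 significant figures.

e^(−λ·2810) = 0.42 ⇒ λ = −ln(0.42)/2810 = 0.000308719.
Mean = 1/λ = 3239.19 hours.

3239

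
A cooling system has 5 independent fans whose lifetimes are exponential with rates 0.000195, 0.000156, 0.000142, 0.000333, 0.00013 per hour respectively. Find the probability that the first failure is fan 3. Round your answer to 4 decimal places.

The time to first failure is exponential with rate Σλ = 0.000195 + 0.000156 + 0.000142 + 0.000333 + 0.00013 = 0.000956.
P(fan 3 first) = λ_3/Σλ = 0.000142/0.000956 ≈ 0.1485.

0.1485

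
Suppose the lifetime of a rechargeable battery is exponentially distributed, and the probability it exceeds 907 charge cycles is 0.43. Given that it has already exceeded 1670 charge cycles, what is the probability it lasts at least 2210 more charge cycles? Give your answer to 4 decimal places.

0.1279

From e^(−λ·907) = 0.43, λ = −ln(0.43)/907 = 0.000930507.
Memoryless: P(X > 1670+2210 | X > 1670) = P(X > 2210) = e^(−0.000930507·2210) ≈ 0.1279.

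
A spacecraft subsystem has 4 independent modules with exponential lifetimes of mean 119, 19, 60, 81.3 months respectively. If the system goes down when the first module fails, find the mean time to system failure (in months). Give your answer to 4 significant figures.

11.11

The first failure time is exponential with rate Σλ_i = 1/119 + 1/19 + 1/60 + 1/81.3 = 0.0900017 per month.
E[min] = 1/Σλ = 1/0.0900017 = 11.1109 months.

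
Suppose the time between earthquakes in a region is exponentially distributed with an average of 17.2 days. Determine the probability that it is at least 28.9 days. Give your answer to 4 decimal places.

The rate is λ = 1/17.2 = 0.0581395 per day.
P(X > 28.9) = e^(−λ·28.9) = e^(−1.6802) ≈ 0.1863.

0.1863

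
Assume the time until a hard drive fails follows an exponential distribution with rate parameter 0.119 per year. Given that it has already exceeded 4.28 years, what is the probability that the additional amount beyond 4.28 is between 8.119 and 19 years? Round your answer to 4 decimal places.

Memoryless: the residual past 4.28 is again Exp(λ).
P(8.119 < residual < 19) = e^(−λ·8.119) − e^(−λ·19) = 0.38054 − 0.10425 ≈ 0.2763.

0.2763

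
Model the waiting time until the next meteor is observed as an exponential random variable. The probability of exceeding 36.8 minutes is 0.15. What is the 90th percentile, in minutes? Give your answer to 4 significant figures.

e^(−λ·36.8) = 0.15 ⇒ λ = −ln(0.15)/36.8 = 0.0515522.
90th percentile: 1 − e^(−λt) = 0.9, t = −ln(0.1)/λ = 44.6651 minutes.

44.67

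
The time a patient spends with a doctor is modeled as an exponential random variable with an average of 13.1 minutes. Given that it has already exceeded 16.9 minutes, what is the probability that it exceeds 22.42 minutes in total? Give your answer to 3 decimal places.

0.656

The rate is λ = 1/13.1 = 0.0763359 per minute.
P(X > s+t | X > s) = e^(−λ(s+t))/e^(−λs) = e^(−λt), independent of s = 16.9.
P(X > 5.52) = e^(−0.42137) ≈ 0.656.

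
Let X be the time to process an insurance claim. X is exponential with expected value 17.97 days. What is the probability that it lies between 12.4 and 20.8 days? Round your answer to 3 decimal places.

0.187

The rate is λ = 1/17.97 = 0.0556483 per day.
P(12.4 < X < 20.8) = e^(−λ·12.4) − e^(−λ·20.8) = 0.50156 − 0.31428 ≈ 0.187.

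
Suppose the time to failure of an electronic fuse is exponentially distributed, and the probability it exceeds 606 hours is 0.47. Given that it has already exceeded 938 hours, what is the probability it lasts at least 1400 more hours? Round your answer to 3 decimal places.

0.175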